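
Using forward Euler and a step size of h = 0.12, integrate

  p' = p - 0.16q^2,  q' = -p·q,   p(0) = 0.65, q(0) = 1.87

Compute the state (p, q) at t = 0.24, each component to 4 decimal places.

Euler on (p,q): p_{n+1} = p_n + h·p', q_{n+1} = q_n + h·q'.
0.000000: (0.650000, 1.870000); f=(0.090496, -1.215500) → (0.660860, 1.724140)
0.120000: (0.660860, 1.724140); f=(0.185234, -1.139414) → (0.683088, 1.587410)
(p(0.24), q(0.24)) ≈ (0.6831, 1.5874)

0.6831, 1.5874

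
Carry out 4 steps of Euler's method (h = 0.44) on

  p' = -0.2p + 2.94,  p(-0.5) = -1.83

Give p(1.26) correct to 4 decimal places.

Euler: p_{n+1} = p_n + h·f(t_n, p_n).
t=-0.500000, p=-1.830000: f=3.306000 → p ← -1.830000 + 0.44·3.306000 = -0.375360
t=-0.060000, p=-0.375360: f=3.015072 → p ← -0.375360 + 0.44·3.015072 = 0.951272
t=0.380000, p=0.951272: f=2.749746 → p ← 0.951272 + 0.44·2.749746 = 2.161160
t=0.820000, p=2.161160: f=2.507768 → p ← 2.161160 + 0.44·2.507768 = 3.264578
p(1.26) ≈ 3.2646

3.2646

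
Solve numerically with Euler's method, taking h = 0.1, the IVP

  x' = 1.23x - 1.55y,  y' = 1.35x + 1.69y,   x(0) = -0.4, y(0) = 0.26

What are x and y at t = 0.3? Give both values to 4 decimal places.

-0.6959, 0.1849

Euler on (x,y): x_{n+1} = x_n + h·x', y_{n+1} = y_n + h·y'.
0.000000: (-0.400000, 0.260000); f=(-0.895000, -0.100600) → (-0.489500, 0.249940)
0.100000: (-0.489500, 0.249940); f=(-0.989492, -0.238426) → (-0.588449, 0.226097)
0.200000: (-0.588449, 0.226097); f=(-1.074243, -0.412302) → (-0.695874, 0.184867)
(x(0.3), y(0.3)) ≈ (-0.6959, 0.1849)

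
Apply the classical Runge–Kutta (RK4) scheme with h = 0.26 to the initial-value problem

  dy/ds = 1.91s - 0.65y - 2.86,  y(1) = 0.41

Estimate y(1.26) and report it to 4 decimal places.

RK4: k1 = f(s_n, y_n); k2 = f(s_n + h/2, y_n + (h/2)·k1); k3 = f(s_n + h/2, y_n + (h/2)·k2); k4 = f(s_n + h, y_n + h·k3); y_{n+1} = y_n + (h/6)·(k1 + 2k2 + 2k3 + k4).
s=1.000000, y=0.410000:
  k1 = f(1.000000, 0.410000) = -1.216500
  k2 = f(1.130000, 0.251855) = -0.865406
  k3 = f(1.130000, 0.297497) = -0.895073
  k4 = f(1.260000, 0.177281) = -0.568633
  y ← 0.410000 + (0.26/6)·(k1 + 2k2 + 2k3 + k4) = 0.180069
y(1.26) ≈ 0.1801

0.1801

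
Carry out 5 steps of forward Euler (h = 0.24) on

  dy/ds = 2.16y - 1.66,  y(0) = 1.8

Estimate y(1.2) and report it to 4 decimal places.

9.0937

Euler: y_{n+1} = y_n + h·f(s_n, y_n).
s=0.000000, y=1.800000: f=2.228000 → y ← 1.800000 + 0.24·2.228000 = 2.334720
s=0.240000, y=2.334720: f=3.382995 → y ← 2.334720 + 0.24·3.382995 = 3.146639
s=0.480000, y=3.146639: f=5.136740 → y ← 3.146639 + 0.24·5.136740 = 4.379456
s=0.720000, y=4.379456: f=7.799626 → y ← 4.379456 + 0.24·7.799626 = 6.251367
s=0.960000, y=6.251367: f=11.842952 → y ← 6.251367 + 0.24·11.842952 = 9.093675
y(1.2) ≈ 9.0937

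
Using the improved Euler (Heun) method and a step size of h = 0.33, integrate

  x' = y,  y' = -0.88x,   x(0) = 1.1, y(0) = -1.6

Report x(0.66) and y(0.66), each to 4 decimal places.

-0.1137, -1.9053

Heun on (x,y): k1 = f(t_n, state_n); k2 = f(t_n + h, state_n + h·k1); state_{n+1} = state_n + (h/2)·(k1 + k2).
0.000000: (1.100000, -1.600000)
  k1 = (-1.600000, -0.968000)
  predictor → (0.572000, -1.919440)
  k2 = (-1.919440, -0.503360)
  → (0.519292, -1.842774)
0.330000: (0.519292, -1.842774)
  k1 = (-1.842774, -0.456977)
  predictor → (-0.088823, -1.993577)
  k2 = (-1.993577, 0.078164)
  → (-0.113706, -1.905279)
(x(0.66), y(0.66)) ≈ (-0.1137, -1.9053)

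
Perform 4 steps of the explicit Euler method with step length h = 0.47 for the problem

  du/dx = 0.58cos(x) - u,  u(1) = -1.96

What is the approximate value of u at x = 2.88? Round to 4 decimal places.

-0.3800

Euler: u_{n+1} = u_n + h·f(x_n, u_n).
x=1.000000, u=-1.960000: f=2.273375 → u ← -1.960000 + 0.47·2.273375 = -0.891514
x=1.470000, u=-0.891514: f=0.949877 → u ← -0.891514 + 0.47·0.949877 = -0.445072
x=1.940000, u=-0.445072: f=0.235765 → u ← -0.445072 + 0.47·0.235765 = -0.334262
x=2.410000, u=-0.334262: f=-0.097323 → u ← -0.334262 + 0.47·(-0.097323) = -0.380004
u(2.88) ≈ -0.3800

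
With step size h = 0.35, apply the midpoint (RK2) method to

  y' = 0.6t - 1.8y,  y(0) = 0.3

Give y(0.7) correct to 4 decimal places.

Midpoint: k1 = f(t_n, y_n); k2 = f(t_n + h/2, y_n + (h/2)·k1); y_{n+1} = y_n + h·k2.
t=0.000000, y=0.300000:
  k1 = f(0.000000, 0.300000) = -0.540000
  k2 = f(0.175000, 0.205500) = -0.264900
  y ← 0.300000 + 0.35·(-0.264900) = 0.207285
t=0.350000, y=0.207285:
  k1 = f(0.350000, 0.207285) = -0.163113
  k2 = f(0.525000, 0.178740) = -0.006732
  y ← 0.207285 + 0.35·(-0.006732) = 0.204929
y(0.7) ≈ 0.2049

0.2049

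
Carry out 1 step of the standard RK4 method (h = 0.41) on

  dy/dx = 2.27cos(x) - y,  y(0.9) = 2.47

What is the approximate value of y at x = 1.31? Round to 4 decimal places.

RK4: k1 = f(x_n, y_n); k2 = f(x_n + h/2, y_n + (h/2)·k1); k3 = f(x_n + h/2, y_n + (h/2)·k2); k4 = f(x_n + h, y_n + h·k3); y_{n+1} = y_n + (h/6)·(k1 + 2k2 + 2k3 + k4).
x=0.900000, y=2.470000:
  k1 = f(0.900000, 2.470000) = -1.058945
  k2 = f(1.105000, 2.252916) = -1.233381
  k3 = f(1.105000, 2.217157) = -1.197622
  k4 = f(1.310000, 1.978975) = -1.393656
  y ← 2.470000 + (0.41/6)·(k1 + 2k2 + 2k3 + k4) = 1.970169
y(1.31) ≈ 1.9702

1.9702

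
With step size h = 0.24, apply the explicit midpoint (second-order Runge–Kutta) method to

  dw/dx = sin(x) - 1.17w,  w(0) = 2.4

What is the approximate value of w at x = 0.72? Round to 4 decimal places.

1.2424

Midpoint: k1 = f(x_n, w_n); k2 = f(x_n + h/2, w_n + (h/2)·k1); w_{n+1} = w_n + h·k2.
x=0.000000, w=2.400000:
  k1 = f(0.000000, 2.400000) = -2.808000
  k2 = f(0.120000, 2.063040) = -2.294045
  w ← 2.400000 + 0.24·(-2.294045) = 1.849429
x=0.240000, w=1.849429:
  k1 = f(0.240000, 1.849429) = -1.926130
  k2 = f(0.360000, 1.618294) = -1.541129
  w ← 1.849429 + 0.24·(-1.541129) = 1.479558
x=0.480000, w=1.479558:
  k1 = f(0.480000, 1.479558) = -1.269304
  k2 = f(0.600000, 1.327242) = -0.988230
  w ← 1.479558 + 0.24·(-0.988230) = 1.242383
w(0.72) ≈ 1.2424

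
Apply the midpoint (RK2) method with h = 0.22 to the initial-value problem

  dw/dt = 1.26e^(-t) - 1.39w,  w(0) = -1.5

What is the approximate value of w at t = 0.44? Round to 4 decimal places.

Midpoint: k1 = f(t_n, w_n); k2 = f(t_n + h/2, w_n + (h/2)·k1); w_{n+1} = w_n + h·k2.
t=0.000000, w=-1.500000:
  k1 = f(0.000000, -1.500000) = 3.345000
  k2 = f(0.110000, -1.132050) = 2.702301
  w ← -1.500000 + 0.22·2.702301 = -0.905494
t=0.220000, w=-0.905494:
  k1 = f(0.220000, -0.905494) = 2.269810
  k2 = f(0.330000, -0.655815) = 1.817426
  w ← -0.905494 + 0.22·1.817426 = -0.505660
w(0.44) ≈ -0.5057

-0.5057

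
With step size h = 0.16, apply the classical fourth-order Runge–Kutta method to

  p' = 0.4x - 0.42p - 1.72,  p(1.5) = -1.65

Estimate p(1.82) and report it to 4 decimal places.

-1.7583

RK4: k1 = f(x_n, p_n); k2 = f(x_n + h/2, p_n + (h/2)·k1); k3 = f(x_n + h/2, p_n + (h/2)·k2); k4 = f(x_n + h, p_n + h·k3); p_{n+1} = p_n + (h/6)·(k1 + 2k2 + 2k3 + k4).
x=1.500000, p=-1.650000:
  k1 = f(1.500000, -1.650000) = -0.427000
  k2 = f(1.580000, -1.684160) = -0.380653
  k3 = f(1.580000, -1.680452) = -0.382210
  k4 = f(1.660000, -1.711154) = -0.337315
  p ← -1.650000 + (0.16/6)·(k1 + 2k2 + 2k3 + k4) = -1.711068
x=1.660000, p=-1.711068:
  k1 = f(1.660000, -1.711068) = -0.337352
  k2 = f(1.740000, -1.738056) = -0.294017
  k3 = f(1.740000, -1.734589) = -0.295473
  k4 = f(1.820000, -1.758343) = -0.253496
  p ← -1.711068 + (0.16/6)·(k1 + 2k2 + 2k3 + k4) = -1.758263
p(1.82) ≈ -1.7583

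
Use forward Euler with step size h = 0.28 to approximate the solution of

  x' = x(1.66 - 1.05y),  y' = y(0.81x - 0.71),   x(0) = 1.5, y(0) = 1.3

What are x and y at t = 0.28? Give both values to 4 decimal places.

Euler on (x,y): x_{n+1} = x_n + h·x', y_{n+1} = y_n + h·y'.
0.000000: (1.500000, 1.300000); f=(0.442500, 0.656500) → (1.623900, 1.483820)
(x(0.28), y(0.28)) ≈ (1.6239, 1.4838)

1.6239, 1.4838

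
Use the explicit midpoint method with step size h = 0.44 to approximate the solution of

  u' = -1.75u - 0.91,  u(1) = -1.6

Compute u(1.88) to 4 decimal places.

Midpoint: k1 = f(s_n, u_n); k2 = f(s_n + h/2, u_n + (h/2)·k1); u_{n+1} = u_n + h·k2.
s=1.000000, u=-1.600000:
  k1 = f(1.000000, -1.600000) = 1.890000
  k2 = f(1.220000, -1.184200) = 1.162350
  u ← -1.600000 + 0.44·1.162350 = -1.088566
s=1.440000, u=-1.088566:
  k1 = f(1.440000, -1.088566) = 0.994991
  k2 = f(1.660000, -0.869668) = 0.611919
  u ← -1.088566 + 0.44·0.611919 = -0.819322
u(1.88) ≈ -0.8193

-0.8193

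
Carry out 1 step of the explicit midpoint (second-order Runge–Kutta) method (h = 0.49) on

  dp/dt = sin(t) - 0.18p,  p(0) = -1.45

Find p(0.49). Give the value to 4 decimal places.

-1.2089

Midpoint: k1 = f(t_n, p_n); k2 = f(t_n + h/2, p_n + (h/2)·k1); p_{n+1} = p_n + h·k2.
t=0.000000, p=-1.450000:
  k1 = f(0.000000, -1.450000) = 0.261000
  k2 = f(0.245000, -1.386055) = 0.492046
  p ← -1.450000 + 0.49·0.492046 = -1.208897
p(0.49) ≈ -1.2089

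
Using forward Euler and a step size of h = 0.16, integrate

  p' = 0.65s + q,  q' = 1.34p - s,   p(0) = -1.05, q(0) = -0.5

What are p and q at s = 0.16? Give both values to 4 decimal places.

Euler on (p,q): p_{n+1} = p_n + h·p', q_{n+1} = q_n + h·q'.
0.000000: (-1.050000, -0.500000); f=(-0.500000, -1.407000) → (-1.130000, -0.725120)
(p(0.16), q(0.16)) ≈ (-1.1300, -0.7251)

-1.1300, -0.7251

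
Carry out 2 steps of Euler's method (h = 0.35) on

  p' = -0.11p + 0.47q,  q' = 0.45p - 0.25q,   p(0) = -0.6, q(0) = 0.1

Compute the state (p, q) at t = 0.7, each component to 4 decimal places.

-0.5394, -0.0912

Euler on (p,q): p_{n+1} = p_n + h·p', q_{n+1} = q_n + h·q'.
0.000000: (-0.600000, 0.100000); f=(0.113000, -0.295000) → (-0.560450, -0.003250)
0.350000: (-0.560450, -0.003250); f=(0.060122, -0.251390) → (-0.539407, -0.091236)
(p(0.7), q(0.7)) ≈ (-0.5394, -0.0912)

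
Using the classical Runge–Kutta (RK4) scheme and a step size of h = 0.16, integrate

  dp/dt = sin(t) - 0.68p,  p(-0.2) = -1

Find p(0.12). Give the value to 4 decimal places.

RK4: k1 = f(t_n, p_n); k2 = f(t_n + h/2, p_n + (h/2)·k1); k3 = f(t_n + h/2, p_n + (h/2)·k2); k4 = f(t_n + h, p_n + h·k3); p_{n+1} = p_n + (h/6)·(k1 + 2k2 + 2k3 + k4).
t=-0.200000, p=-1.000000:
  k1 = f(-0.200000, -1.000000) = 0.481331
  k2 = f(-0.120000, -0.961494) = 0.534103
  k3 = f(-0.120000, -0.957272) = 0.531233
  k4 = f(-0.040000, -0.915003) = 0.582213
  p ← -1.000000 + (0.16/6)·(k1 + 2k2 + 2k3 + k4) = -0.914821
t=-0.040000, p=-0.914821:
  k1 = f(-0.040000, -0.914821) = 0.582089
  k2 = f(0.040000, -0.868254) = 0.630402
  k3 = f(0.040000, -0.864389) = 0.627774
  k4 = f(0.120000, -0.814377) = 0.673489
  p ← -0.914821 + (0.16/6)·(k1 + 2k2 + 2k3 + k4) = -0.814236
p(0.12) ≈ -0.8142

-0.8142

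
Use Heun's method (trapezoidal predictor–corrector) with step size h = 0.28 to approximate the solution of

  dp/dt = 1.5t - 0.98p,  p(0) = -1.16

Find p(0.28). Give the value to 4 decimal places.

Heun: k1 = f(t_n, p_n); k2 = f(t_n + h, p_n + h·k1); p_{n+1} = p_n + (h/2)·(k1 + k2).
t=0.000000, p=-1.160000:
  k1 = f(0.000000, -1.160000) = 1.136800
  k2 = f(0.280000, -0.841696) = 1.244862
  p ← -1.160000 + (0.28/2)·(1.136800 + 1.244862) = -0.826567
p(0.28) ≈ -0.8266

-0.8266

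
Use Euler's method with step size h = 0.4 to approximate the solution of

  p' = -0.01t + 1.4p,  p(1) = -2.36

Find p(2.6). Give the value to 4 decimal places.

Euler: p_{n+1} = p_n + h·f(t_n, p_n).
t=1.000000, p=-2.360000: f=-3.314000 → p ← -2.360000 + 0.4·(-3.314000) = -3.685600
t=1.400000, p=-3.685600: f=-5.173840 → p ← -3.685600 + 0.4·(-5.173840) = -5.755136
t=1.800000, p=-5.755136: f=-8.075190 → p ← -5.755136 + 0.4·(-8.075190) = -8.985212
t=2.200000, p=-8.985212: f=-12.601297 → p ← -8.985212 + 0.4·(-12.601297) = -14.025731
p(2.6) ≈ -14.0257

-14.0257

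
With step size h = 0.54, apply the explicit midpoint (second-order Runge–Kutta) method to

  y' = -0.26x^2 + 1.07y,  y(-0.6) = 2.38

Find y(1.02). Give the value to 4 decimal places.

12.4500

Midpoint: k1 = f(x_n, y_n); k2 = f(x_n + h/2, y_n + (h/2)·k1); y_{n+1} = y_n + h·k2.
x=-0.600000, y=2.380000:
  k1 = f(-0.600000, 2.380000) = 2.453000
  k2 = f(-0.330000, 3.042310) = 3.226958
  y ← 2.380000 + 0.54·3.226958 = 4.122557
x=-0.060000, y=4.122557:
  k1 = f(-0.060000, 4.122557) = 4.410200
  k2 = f(0.210000, 5.313311) = 5.673777
  y ← 4.122557 + 0.54·5.673777 = 7.186397
x=0.480000, y=7.186397:
  k1 = f(0.480000, 7.186397) = 7.629541
  k2 = f(0.750000, 9.246373) = 9.747369
  y ← 7.186397 + 0.54·9.747369 = 12.449976
y(1.02) ≈ 12.4500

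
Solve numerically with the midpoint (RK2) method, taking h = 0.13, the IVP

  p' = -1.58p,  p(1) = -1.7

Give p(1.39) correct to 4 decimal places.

-0.9226

Midpoint: k1 = f(x_n, p_n); k2 = f(x_n + h/2, p_n + (h/2)·k1); p_{n+1} = p_n + h·k2.
x=1.000000, p=-1.700000:
  k1 = f(1.000000, -1.700000) = 2.686000
  k2 = f(1.065000, -1.525410) = 2.410148
  p ← -1.700000 + 0.13·2.410148 = -1.386681
x=1.130000, p=-1.386681:
  k1 = f(1.130000, -1.386681) = 2.190956
  k2 = f(1.195000, -1.244269) = 1.965944
  p ← -1.386681 + 0.13·1.965944 = -1.131108
x=1.260000, p=-1.131108:
  k1 = f(1.260000, -1.131108) = 1.787151
  k2 = f(1.325000, -1.014943) = 1.603610
  p ← -1.131108 + 0.13·1.603610 = -0.922639
p(1.39) ≈ -0.9226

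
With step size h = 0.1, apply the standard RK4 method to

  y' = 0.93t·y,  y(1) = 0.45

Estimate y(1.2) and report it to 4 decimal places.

RK4: k1 = f(t_n, y_n); k2 = f(t_n + h/2, y_n + (h/2)·k1); k3 = f(t_n + h/2, y_n + (h/2)·k2); k4 = f(t_n + h, y_n + h·k3); y_{n+1} = y_n + (h/6)·(k1 + 2k2 + 2k3 + k4).
t=1.000000, y=0.450000:
  k1 = f(1.000000, 0.450000) = 0.418500
  k2 = f(1.050000, 0.470925) = 0.459858
  k3 = f(1.050000, 0.472993) = 0.461878
  k4 = f(1.100000, 0.496188) = 0.507600
  y ← 0.450000 + (0.1/6)·(k1 + 2k2 + 2k3 + k4) = 0.496160
t=1.100000, y=0.496160:
  k1 = f(1.100000, 0.496160) = 0.507571
  k2 = f(1.150000, 0.521538) = 0.557785
  k3 = f(1.150000, 0.524049) = 0.560470
  k4 = f(1.200000, 0.552207) = 0.616263
  y ← 0.496160 + (0.1/6)·(k1 + 2k2 + 2k3 + k4) = 0.552165
y(1.2) ≈ 0.5522

0.5522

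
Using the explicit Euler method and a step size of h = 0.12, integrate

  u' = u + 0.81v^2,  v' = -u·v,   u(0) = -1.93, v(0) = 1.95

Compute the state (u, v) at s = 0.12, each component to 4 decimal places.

-1.7920, 2.4016

Euler on (u,v): u_{n+1} = u_n + h·u', v_{n+1} = v_n + h·v'.
0.000000: (-1.930000, 1.950000); f=(1.150025, 3.763500) → (-1.791997, 2.401620)
(u(0.12), v(0.12)) ≈ (-1.7920, 2.4016)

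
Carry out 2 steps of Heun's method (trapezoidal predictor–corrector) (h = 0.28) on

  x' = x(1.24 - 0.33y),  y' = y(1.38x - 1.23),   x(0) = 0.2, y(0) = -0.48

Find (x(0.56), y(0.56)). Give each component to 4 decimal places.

Heun on (x,y): k1 = f(t_n, state_n); k2 = f(t_n + h, state_n + h·k1); state_{n+1} = state_n + (h/2)·(k1 + k2).
0.000000: (0.200000, -0.480000)
  k1 = (0.279680, 0.457920)
  predictor → (0.278310, -0.351782)
  k2 = (0.377413, 0.297584)
  → (0.291993, -0.374229)
0.280000: (0.291993, -0.374229)
  k1 = (0.398131, 0.309506)
  predictor → (0.403470, -0.287568)
  k2 = (0.538591, 0.193594)
  → (0.423134, -0.303795)
(x(0.56), y(0.56)) ≈ (0.4231, -0.3038)

0.4231, -0.3038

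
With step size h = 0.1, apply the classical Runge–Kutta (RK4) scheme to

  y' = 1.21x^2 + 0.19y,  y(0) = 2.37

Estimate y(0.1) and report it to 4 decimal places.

RK4: k1 = f(x_n, y_n); k2 = f(x_n + h/2, y_n + (h/2)·k1); k3 = f(x_n + h/2, y_n + (h/2)·k2); k4 = f(x_n + h, y_n + h·k3); y_{n+1} = y_n + (h/6)·(k1 + 2k2 + 2k3 + k4).
x=0.000000, y=2.370000:
  k1 = f(0.000000, 2.370000) = 0.450300
  k2 = f(0.050000, 2.392515) = 0.457603
  k3 = f(0.050000, 2.392880) = 0.457672
  k4 = f(0.100000, 2.415767) = 0.471096
  y ← 2.370000 + (0.1/6)·(k1 + 2k2 + 2k3 + k4) = 2.415866
y(0.1) ≈ 2.4159

2.4159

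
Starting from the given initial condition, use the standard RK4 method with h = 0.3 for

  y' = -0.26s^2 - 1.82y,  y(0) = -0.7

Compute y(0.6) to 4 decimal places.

-0.2498

RK4: k1 = f(s_n, y_n); k2 = f(s_n + h/2, y_n + (h/2)·k1); k3 = f(s_n + h/2, y_n + (h/2)·k2); k4 = f(s_n + h, y_n + h·k3); y_{n+1} = y_n + (h/6)·(k1 + 2k2 + 2k3 + k4).
s=0.000000, y=-0.700000:
  k1 = f(0.000000, -0.700000) = 1.274000
  k2 = f(0.150000, -0.508900) = 0.920348
  k3 = f(0.150000, -0.561948) = 1.016895
  k4 = f(0.300000, -0.394932) = 0.695375
  y ← -0.700000 + (0.3/6)·(k1 + 2k2 + 2k3 + k4) = -0.407807
s=0.300000, y=-0.407807:
  k1 = f(0.300000, -0.407807) = 0.718809
  k2 = f(0.450000, -0.299986) = 0.493324
  k3 = f(0.450000, -0.333808) = 0.554881
  k4 = f(0.600000, -0.241343) = 0.345643
  y ← -0.407807 + (0.3/6)·(k1 + 2k2 + 2k3 + k4) = -0.249764
y(0.6) ≈ -0.2498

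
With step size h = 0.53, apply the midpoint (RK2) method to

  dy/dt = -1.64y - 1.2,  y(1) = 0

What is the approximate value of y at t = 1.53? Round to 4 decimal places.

-0.3596

Midpoint: k1 = f(t_n, y_n); k2 = f(t_n + h/2, y_n + (h/2)·k1); y_{n+1} = y_n + h·k2.
t=1.000000, y=0.000000:
  k1 = f(1.000000, 0.000000) = -1.200000
  k2 = f(1.265000, -0.318000) = -0.678480
  y ← 0.000000 + 0.53·(-0.678480) = -0.359594
y(1.53) ≈ -0.3596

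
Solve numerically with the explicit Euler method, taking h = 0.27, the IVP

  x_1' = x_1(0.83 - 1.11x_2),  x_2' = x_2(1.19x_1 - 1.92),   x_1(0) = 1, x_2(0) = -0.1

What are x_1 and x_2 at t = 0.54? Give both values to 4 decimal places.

1.5653, -0.0710

Euler on (x_1,x_2): x_1_{n+1} = x_1_n + h·x_1', x_2_{n+1} = x_2_n + h·x_2'.
0.000000: (1.000000, -0.100000); f=(0.941000, 0.073000) → (1.254070, -0.080290)
0.270000: (1.254070, -0.080290); f=(1.152643, 0.034337) → (1.565284, -0.071019)
(x_1(0.54), x_2(0.54)) ≈ (1.5653, -0.0710)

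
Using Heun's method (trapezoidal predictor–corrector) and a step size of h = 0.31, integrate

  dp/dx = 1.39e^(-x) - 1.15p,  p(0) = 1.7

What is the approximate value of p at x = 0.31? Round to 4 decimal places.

1.4986

Heun: k1 = f(x_n, p_n); k2 = f(x_n + h, p_n + h·k1); p_{n+1} = p_n + (h/2)·(k1 + k2).
x=0.000000, p=1.700000:
  k1 = f(0.000000, 1.700000) = -0.565000
  k2 = f(0.310000, 1.524850) = -0.734086
  p ← 1.700000 + (0.31/2)·(-0.565000 + (-0.734086)) = 1.498642
p(0.31) ≈ 1.4986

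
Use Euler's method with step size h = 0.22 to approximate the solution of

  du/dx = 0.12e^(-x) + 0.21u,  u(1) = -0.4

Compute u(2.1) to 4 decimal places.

-0.4647

Euler: u_{n+1} = u_n + h·f(x_n, u_n).
x=1.000000, u=-0.400000: f=-0.039854 → u ← -0.400000 + 0.22·(-0.039854) = -0.408768
x=1.220000, u=-0.408768: f=-0.050414 → u ← -0.408768 + 0.22·(-0.050414) = -0.419859
x=1.440000, u=-0.419859: f=-0.059739 → u ← -0.419859 + 0.22·(-0.059739) = -0.433002
x=1.660000, u=-0.433002: f=-0.068114 → u ← -0.433002 + 0.22·(-0.068114) = -0.447987
x=1.880000, u=-0.447987: f=-0.075766 → u ← -0.447987 + 0.22·(-0.075766) = -0.464655
u(2.1) ≈ -0.4647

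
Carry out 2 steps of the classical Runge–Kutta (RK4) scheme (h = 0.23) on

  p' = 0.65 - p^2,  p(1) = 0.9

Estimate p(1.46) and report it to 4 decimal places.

RK4: k1 = f(x_n, p_n); k2 = f(x_n + h/2, p_n + (h/2)·k1); k3 = f(x_n + h/2, p_n + (h/2)·k2); k4 = f(x_n + h, p_n + h·k3); p_{n+1} = p_n + (h/6)·(k1 + 2k2 + 2k3 + k4).
x=1.000000, p=0.900000:
  k1 = f(1.000000, 0.900000) = -0.160000
  k2 = f(1.115000, 0.881600) = -0.127219
  k3 = f(1.115000, 0.885370) = -0.133880
  k4 = f(1.230000, 0.869208) = -0.105522
  p ← 0.900000 + (0.23/6)·(k1 + 2k2 + 2k3 + k4) = 0.869804
x=1.230000, p=0.869804:
  k1 = f(1.230000, 0.869804) = -0.106559
  k2 = f(1.345000, 0.857550) = -0.085392
  k3 = f(1.345000, 0.859984) = -0.089573
  k4 = f(1.460000, 0.849202) = -0.071145
  p ← 0.869804 + (0.23/6)·(k1 + 2k2 + 2k3 + k4) = 0.849578
p(1.46) ≈ 0.8496

0.8496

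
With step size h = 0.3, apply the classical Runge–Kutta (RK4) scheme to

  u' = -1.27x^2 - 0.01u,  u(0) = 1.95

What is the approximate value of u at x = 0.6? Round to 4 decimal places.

RK4: k1 = f(x_n, u_n); k2 = f(x_n + h/2, u_n + (h/2)·k1); k3 = f(x_n + h/2, u_n + (h/2)·k2); k4 = f(x_n + h, u_n + h·k3); u_{n+1} = u_n + (h/6)·(k1 + 2k2 + 2k3 + k4).
x=0.000000, u=1.950000:
  k1 = f(0.000000, 1.950000) = -0.019500
  k2 = f(0.150000, 1.947075) = -0.048046
  k3 = f(0.150000, 1.942793) = -0.048003
  k4 = f(0.300000, 1.935599) = -0.133656
  u ← 1.950000 + (0.3/6)·(k1 + 2k2 + 2k3 + k4) = 1.932737
x=0.300000, u=1.932737:
  k1 = f(0.300000, 1.932737) = -0.133627
  k2 = f(0.450000, 1.912693) = -0.276302
  k3 = f(0.450000, 1.891292) = -0.276088
  k4 = f(0.600000, 1.849911) = -0.475699
  u ← 1.932737 + (0.3/6)·(k1 + 2k2 + 2k3 + k4) = 1.847032
u(0.6) ≈ 1.8470

1.8470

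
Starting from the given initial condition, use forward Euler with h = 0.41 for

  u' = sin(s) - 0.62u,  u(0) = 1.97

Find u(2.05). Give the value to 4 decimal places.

1.3863

Euler: u_{n+1} = u_n + h·f(s_n, u_n).
s=0.000000, u=1.970000: f=-1.221400 → u ← 1.970000 + 0.41·(-1.221400) = 1.469226
s=0.410000, u=1.469226: f=-0.512311 → u ← 1.469226 + 0.41·(-0.512311) = 1.259179
s=0.820000, u=1.259179: f=-0.049545 → u ← 1.259179 + 0.41·(-0.049545) = 1.238865
s=1.230000, u=1.238865: f=0.174392 → u ← 1.238865 + 0.41·0.174392 = 1.310366
s=1.640000, u=1.310366: f=0.185179 → u ← 1.310366 + 0.41·0.185179 = 1.386290
u(2.05) ≈ 1.3863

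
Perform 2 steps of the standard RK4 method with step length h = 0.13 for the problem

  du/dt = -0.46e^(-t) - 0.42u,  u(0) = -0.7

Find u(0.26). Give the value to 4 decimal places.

RK4: k1 = f(t_n, u_n); k2 = f(t_n + h/2, u_n + (h/2)·k1); k3 = f(t_n + h/2, u_n + (h/2)·k2); k4 = f(t_n + h, u_n + h·k3); u_{n+1} = u_n + (h/6)·(k1 + 2k2 + 2k3 + k4).
t=0.000000, u=-0.700000:
  k1 = f(0.000000, -0.700000) = -0.166000
  k2 = f(0.065000, -0.710790) = -0.132519
  k3 = f(0.065000, -0.708614) = -0.133433
  k4 = f(0.130000, -0.717346) = -0.102638
  u ← -0.700000 + (0.13/6)·(k1 + 2k2 + 2k3 + k4) = -0.717345
t=0.130000, u=-0.717345:
  k1 = f(0.130000, -0.717345) = -0.102639
  k2 = f(0.195000, -0.724017) = -0.074417
  k3 = f(0.195000, -0.722182) = -0.075187
  k4 = f(0.260000, -0.727119) = -0.049294
  u ← -0.717345 + (0.13/6)·(k1 + 2k2 + 2k3 + k4) = -0.727120
u(0.26) ≈ -0.7271

-0.7271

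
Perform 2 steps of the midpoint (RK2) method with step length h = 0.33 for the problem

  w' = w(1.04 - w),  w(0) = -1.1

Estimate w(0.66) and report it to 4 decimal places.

Midpoint: k1 = f(x_n, w_n); k2 = f(x_n + h/2, w_n + (h/2)·k1); w_{n+1} = w_n + h·k2.
x=0.000000, w=-1.100000:
  k1 = f(0.000000, -1.100000) = -2.354000
  k2 = f(0.165000, -1.488410) = -3.763311
  w ← -1.100000 + 0.33·(-3.763311) = -2.341893
x=0.330000, w=-2.341893:
  k1 = f(0.330000, -2.341893) = -7.920029
  k2 = f(0.495000, -3.648697) = -17.107637
  w ← -2.341893 + 0.33·(-17.107637) = -7.987413
w(0.66) ≈ -7.9874

-7.9874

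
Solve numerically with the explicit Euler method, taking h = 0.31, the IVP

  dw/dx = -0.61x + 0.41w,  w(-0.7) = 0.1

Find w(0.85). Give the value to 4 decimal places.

Euler: w_{n+1} = w_n + h·f(x_n, w_n).
x=-0.700000, w=0.100000: f=0.468000 → w ← 0.100000 + 0.31·0.468000 = 0.245080
x=-0.390000, w=0.245080: f=0.338383 → w ← 0.245080 + 0.31·0.338383 = 0.349979
x=-0.080000, w=0.349979: f=0.192291 → w ← 0.349979 + 0.31·0.192291 = 0.409589
x=0.230000, w=0.409589: f=0.027631 → w ← 0.409589 + 0.31·0.027631 = 0.418155
x=0.540000, w=0.418155: f=-0.157957 → w ← 0.418155 + 0.31·(-0.157957) = 0.369188
w(0.85) ≈ 0.3692

0.3692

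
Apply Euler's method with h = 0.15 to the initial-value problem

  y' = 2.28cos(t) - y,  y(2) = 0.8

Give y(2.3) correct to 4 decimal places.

Euler: y_{n+1} = y_n + h·f(t_n, y_n).
t=2.000000, y=0.800000: f=-1.748815 → y ← 0.800000 + 0.15·(-1.748815) = 0.537678
t=2.150000, y=0.537678: f=-1.785653 → y ← 0.537678 + 0.15·(-1.785653) = 0.269830
y(2.3) ≈ 0.2698

0.2698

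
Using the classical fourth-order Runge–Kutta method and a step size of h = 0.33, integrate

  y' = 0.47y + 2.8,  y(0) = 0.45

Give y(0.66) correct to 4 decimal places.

2.7804

RK4: k1 = f(t_n, y_n); k2 = f(t_n + h/2, y_n + (h/2)·k1); k3 = f(t_n + h/2, y_n + (h/2)·k2); k4 = f(t_n + h, y_n + h·k3); y_{n+1} = y_n + (h/6)·(k1 + 2k2 + 2k3 + k4).
t=0.000000, y=0.450000:
  k1 = f(0.000000, 0.450000) = 3.011500
  k2 = f(0.165000, 0.946897) = 3.245042
  k3 = f(0.165000, 0.985432) = 3.263153
  k4 = f(0.330000, 1.526840) = 3.517615
  y ← 0.450000 + (0.33/6)·(k1 + 2k2 + 2k3 + k4) = 1.525003
t=0.330000, y=1.525003:
  k1 = f(0.330000, 1.525003) = 3.516751
  k2 = f(0.495000, 2.105267) = 3.789475
  k3 = f(0.495000, 2.150266) = 3.810625
  k4 = f(0.660000, 2.782509) = 4.107779
  y ← 1.525003 + (0.33/6)·(k1 + 2k2 + 2k3 + k4) = 2.780363
y(0.66) ≈ 2.7804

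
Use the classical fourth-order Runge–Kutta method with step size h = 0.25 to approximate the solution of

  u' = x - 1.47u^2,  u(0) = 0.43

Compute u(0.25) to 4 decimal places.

RK4: k1 = f(x_n, u_n); k2 = f(x_n + h/2, u_n + (h/2)·k1); k3 = f(x_n + h/2, u_n + (h/2)·k2); k4 = f(x_n + h, u_n + h·k3); u_{n+1} = u_n + (h/6)·(k1 + 2k2 + 2k3 + k4).
x=0.000000, u=0.430000:
  k1 = f(0.000000, 0.430000) = -0.271803
  k2 = f(0.125000, 0.396025) = -0.105548
  k3 = f(0.125000, 0.416806) = -0.130380
  k4 = f(0.250000, 0.397405) = 0.017842
  u ← 0.430000 + (0.25/6)·(k1 + 2k2 + 2k3 + k4) = 0.399758
u(0.25) ≈ 0.3998

0.3998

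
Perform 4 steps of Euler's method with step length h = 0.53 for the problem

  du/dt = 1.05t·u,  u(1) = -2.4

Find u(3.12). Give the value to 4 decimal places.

-36.2416

Euler: u_{n+1} = u_n + h·f(t_n, u_n).
t=1.000000, u=-2.400000: f=-2.520000 → u ← -2.400000 + 0.53·(-2.520000) = -3.735600
t=1.530000, u=-3.735600: f=-6.001241 → u ← -3.735600 + 0.53·(-6.001241) = -6.916258
t=2.060000, u=-6.916258: f=-14.959866 → u ← -6.916258 + 0.53·(-14.959866) = -14.844987
t=2.590000, u=-14.844987: f=-40.370942 → u ← -14.844987 + 0.53·(-40.370942) = -36.241586
u(3.12) ≈ -36.2416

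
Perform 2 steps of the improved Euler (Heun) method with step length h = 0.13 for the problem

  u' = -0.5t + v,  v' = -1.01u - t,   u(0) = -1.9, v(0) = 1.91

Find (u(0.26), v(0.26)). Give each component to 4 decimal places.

Heun on (u,v): k1 = f(t_n, state_n); k2 = f(t_n + h, state_n + h·k1); state_{n+1} = state_n + (h/2)·(k1 + k2).
0.000000: (-1.900000, 1.910000)
  k1 = (1.910000, 1.919000)
  predictor → (-1.651700, 2.159470)
  k2 = (2.094470, 1.538217)
  → (-1.639709, 2.134719)
0.130000: (-1.639709, 2.134719)
  k1 = (2.069719, 1.526107)
  predictor → (-1.370646, 2.333113)
  k2 = (2.203113, 1.124352)
  → (-1.361975, 2.306999)
(u(0.26), v(0.26)) ≈ (-1.3620, 2.3070)

-1.3620, 2.3070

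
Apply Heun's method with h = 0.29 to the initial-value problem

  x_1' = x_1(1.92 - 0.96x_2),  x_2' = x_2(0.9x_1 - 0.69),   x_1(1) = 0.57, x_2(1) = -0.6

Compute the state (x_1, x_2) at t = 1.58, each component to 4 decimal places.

2.2551, -0.7299

Heun on (x_1,x_2): k1 = f(t_n, state_n); k2 = f(t_n + h, state_n + h·k1); state_{n+1} = state_n + (h/2)·(k1 + k2).
1.000000: (0.570000, -0.600000)
  k1 = (1.422720, 0.106200)
  predictor → (0.982589, -0.569202)
  k2 = (2.423490, -0.110613)
  → (1.127701, -0.600640)
1.290000: (1.127701, -0.600640)
  k1 = (2.815433, -0.195166)
  predictor → (1.944176, -0.657238)
  k2 = (4.959493, -0.696514)
  → (2.255065, -0.729933)
(x_1(1.58), x_2(1.58)) ≈ (2.2551, -0.7299)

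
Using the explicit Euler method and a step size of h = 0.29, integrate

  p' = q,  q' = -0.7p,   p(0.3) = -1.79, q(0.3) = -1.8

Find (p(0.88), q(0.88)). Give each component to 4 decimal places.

Euler on (p,q): p_{n+1} = p_n + h·p', q_{n+1} = q_n + h·q'.
0.300000: (-1.790000, -1.800000); f=(-1.800000, 1.253000) → (-2.312000, -1.436630)
0.590000: (-2.312000, -1.436630); f=(-1.436630, 1.618400) → (-2.728623, -0.967294)
(p(0.88), q(0.88)) ≈ (-2.7286, -0.9673)

-2.7286, -0.9673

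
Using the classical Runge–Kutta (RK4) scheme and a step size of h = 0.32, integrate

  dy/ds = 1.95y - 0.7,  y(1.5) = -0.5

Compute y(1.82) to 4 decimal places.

RK4: k1 = f(s_n, y_n); k2 = f(s_n + h/2, y_n + (h/2)·k1); k3 = f(s_n + h/2, y_n + (h/2)·k2); k4 = f(s_n + h, y_n + h·k3); y_{n+1} = y_n + (h/6)·(k1 + 2k2 + 2k3 + k4).
s=1.500000, y=-0.500000:
  k1 = f(1.500000, -0.500000) = -1.675000
  k2 = f(1.660000, -0.768000) = -2.197600
  k3 = f(1.660000, -0.851616) = -2.360651
  k4 = f(1.820000, -1.255408) = -3.148046
  y ← -0.500000 + (0.32/6)·(k1 + 2k2 + 2k3 + k4) = -1.243443
y(1.82) ≈ -1.2434

-1.2434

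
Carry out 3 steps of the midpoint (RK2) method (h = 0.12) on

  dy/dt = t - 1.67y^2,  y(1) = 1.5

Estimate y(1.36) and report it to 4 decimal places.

Midpoint: k1 = f(t_n, y_n); k2 = f(t_n + h/2, y_n + (h/2)·k1); y_{n+1} = y_n + h·k2.
t=1.000000, y=1.500000:
  k1 = f(1.000000, 1.500000) = -2.757500
  k2 = f(1.060000, 1.334550) = -1.914310
  y ← 1.500000 + 0.12·(-1.914310) = 1.270283
t=1.120000, y=1.270283:
  k1 = f(1.120000, 1.270283) = -1.574743
  k2 = f(1.180000, 1.175798) = -1.128778
  y ← 1.270283 + 0.12·(-1.128778) = 1.134830
t=1.240000, y=1.134830:
  k1 = f(1.240000, 1.134830) = -0.910690
  k2 = f(1.300000, 1.080188) = -0.648567
  y ← 1.134830 + 0.12·(-0.648567) = 1.057002
y(1.36) ≈ 1.0570

1.0570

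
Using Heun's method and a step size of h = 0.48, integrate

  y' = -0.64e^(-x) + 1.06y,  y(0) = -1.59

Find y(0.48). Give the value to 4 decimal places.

Heun: k1 = f(x_n, y_n); k2 = f(x_n + h, y_n + h·k1); y_{n+1} = y_n + (h/2)·(k1 + k2).
x=0.000000, y=-1.590000:
  k1 = f(0.000000, -1.590000) = -2.325400
  k2 = f(0.480000, -2.706192) = -3.264585
  y ← -1.590000 + (0.48/2)·(-2.325400 + (-3.264585)) = -2.931596
y(0.48) ≈ -2.9316

-2.9316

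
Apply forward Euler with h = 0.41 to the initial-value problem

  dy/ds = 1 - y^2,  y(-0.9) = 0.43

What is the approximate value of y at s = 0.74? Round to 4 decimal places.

0.9975

Euler: y_{n+1} = y_n + h·f(s_n, y_n).
s=-0.900000, y=0.430000: f=0.815100 → y ← 0.430000 + 0.41·0.815100 = 0.764191
s=-0.490000, y=0.764191: f=0.416012 → y ← 0.764191 + 0.41·0.416012 = 0.934756
s=-0.080000, y=0.934756: f=0.126231 → y ← 0.934756 + 0.41·0.126231 = 0.986511
s=0.330000, y=0.986511: f=0.026796 → y ← 0.986511 + 0.41·0.026796 = 0.997497
y(0.74) ≈ 0.9975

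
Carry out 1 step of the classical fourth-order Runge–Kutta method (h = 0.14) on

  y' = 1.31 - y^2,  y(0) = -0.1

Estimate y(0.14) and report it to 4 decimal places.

RK4: k1 = f(t_n, y_n); k2 = f(t_n + h/2, y_n + (h/2)·k1); k3 = f(t_n + h/2, y_n + (h/2)·k2); k4 = f(t_n + h, y_n + h·k3); y_{n+1} = y_n + (h/6)·(k1 + 2k2 + 2k3 + k4).
t=0.000000, y=-0.100000:
  k1 = f(0.000000, -0.100000) = 1.300000
  k2 = f(0.070000, -0.009000) = 1.309919
  k3 = f(0.070000, -0.008306) = 1.309931
  k4 = f(0.140000, 0.083390) = 1.303046
  y ← -0.100000 + (0.14/6)·(k1 + 2k2 + 2k3 + k4) = 0.082997
y(0.14) ≈ 0.0830

0.0830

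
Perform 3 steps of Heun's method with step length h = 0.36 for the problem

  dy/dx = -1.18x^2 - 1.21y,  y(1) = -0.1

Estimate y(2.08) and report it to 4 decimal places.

Heun: k1 = f(x_n, y_n); k2 = f(x_n + h, y_n + h·k1); y_{n+1} = y_n + (h/2)·(k1 + k2).
x=1.000000, y=-0.100000:
  k1 = f(1.000000, -0.100000) = -1.059000
  k2 = f(1.360000, -0.481240) = -1.600228
  y ← -0.100000 + (0.36/2)·(-1.059000 + (-1.600228)) = -0.578661
x=1.360000, y=-0.578661:
  k1 = f(1.360000, -0.578661) = -1.482348
  k2 = f(1.720000, -1.112306) = -2.145021
  y ← -0.578661 + (0.36/2)·(-1.482348 + (-2.145021)) = -1.231587
x=1.720000, y=-1.231587:
  k1 = f(1.720000, -1.231587) = -2.000691
  k2 = f(2.080000, -1.951836) = -2.743430
  y ← -1.231587 + (0.36/2)·(-2.000691 + (-2.743430)) = -2.085529
y(2.08) ≈ -2.0855

-2.0855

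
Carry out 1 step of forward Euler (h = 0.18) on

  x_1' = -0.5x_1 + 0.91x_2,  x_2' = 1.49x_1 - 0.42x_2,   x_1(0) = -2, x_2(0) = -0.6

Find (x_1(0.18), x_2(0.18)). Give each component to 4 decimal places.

-1.9183, -1.0910

Euler on (x_1,x_2): x_1_{n+1} = x_1_n + h·x_1', x_2_{n+1} = x_2_n + h·x_2'.
0.000000: (-2.000000, -0.600000); f=(0.454000, -2.728000) → (-1.918280, -1.091040)
(x_1(0.18), x_2(0.18)) ≈ (-1.9183, -1.0910)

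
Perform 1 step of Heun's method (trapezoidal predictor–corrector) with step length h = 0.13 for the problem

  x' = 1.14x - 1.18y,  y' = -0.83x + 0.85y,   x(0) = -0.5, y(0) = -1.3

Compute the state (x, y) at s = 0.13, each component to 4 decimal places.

Heun on (x,y): k1 = f(s_n, state_n); k2 = f(s_n + h, state_n + h·k1); state_{n+1} = state_n + (h/2)·(k1 + k2).
0.000000: (-0.500000, -1.300000)
  k1 = (0.964000, -0.690000)
  predictor → (-0.374680, -1.389700)
  k2 = (1.212711, -0.870261)
  → (-0.358514, -1.401417)
(x(0.13), y(0.13)) ≈ (-0.3585, -1.4014)

-0.3585, -1.4014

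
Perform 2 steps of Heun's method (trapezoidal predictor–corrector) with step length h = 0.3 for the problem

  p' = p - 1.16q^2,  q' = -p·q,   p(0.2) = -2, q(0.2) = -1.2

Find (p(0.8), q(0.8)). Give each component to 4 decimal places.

-10.8853, -9.0837

Heun on (p,q): k1 = f(t_n, state_n); k2 = f(t_n + h, state_n + h·k1); state_{n+1} = state_n + (h/2)·(k1 + k2).
0.200000: (-2.000000, -1.200000)
  k1 = (-3.670400, -2.400000)
  predictor → (-3.101120, -1.920000)
  k2 = (-7.377344, -5.954150)
  → (-3.657162, -2.453123)
0.500000: (-3.657162, -2.453123)
  k1 = (-10.637822, -8.971466)
  predictor → (-6.848508, -5.144562)
  k2 = (-37.549672, -35.232576)
  → (-10.885286, -9.083729)
(p(0.8), q(0.8)) ≈ (-10.8853, -9.0837)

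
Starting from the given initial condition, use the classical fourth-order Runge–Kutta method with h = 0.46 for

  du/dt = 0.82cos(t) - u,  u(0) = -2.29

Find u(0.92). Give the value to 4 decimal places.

-0.5021

RK4: k1 = f(t_n, u_n); k2 = f(t_n + h/2, u_n + (h/2)·k1); k3 = f(t_n + h/2, u_n + (h/2)·k2); k4 = f(t_n + h, u_n + h·k3); u_{n+1} = u_n + (h/6)·(k1 + 2k2 + 2k3 + k4).
t=0.000000, u=-2.290000:
  k1 = f(0.000000, -2.290000) = 3.110000
  k2 = f(0.230000, -1.574700) = 2.373106
  k3 = f(0.230000, -1.744186) = 2.542592
  k4 = f(0.460000, -1.120408) = 1.855171
  u ← -2.290000 + (0.46/6)·(k1 + 2k2 + 2k3 + k4) = -1.155596
t=0.460000, u=-1.155596:
  k1 = f(0.460000, -1.155596) = 1.890360
  k2 = f(0.690000, -0.720814) = 1.353236
  k3 = f(0.690000, -0.844352) = 1.476774
  k4 = f(0.920000, -0.476280) = 0.973053
  u ← -1.155596 + (0.46/6)·(k1 + 2k2 + 2k3 + k4) = -0.502133
u(0.92) ≈ -0.5021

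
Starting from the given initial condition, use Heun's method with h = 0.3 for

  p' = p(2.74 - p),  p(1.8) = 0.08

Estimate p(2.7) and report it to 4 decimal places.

Heun: k1 = f(x_n, p_n); k2 = f(x_n + h, p_n + h·k1); p_{n+1} = p_n + (h/2)·(k1 + k2).
x=1.800000, p=0.080000:
  k1 = f(1.800000, 0.080000) = 0.212800
  k2 = f(2.100000, 0.143840) = 0.373432
  p ← 0.080000 + (0.3/2)·(0.212800 + 0.373432) = 0.167935
x=2.100000, p=0.167935:
  k1 = f(2.100000, 0.167935) = 0.431939
  k2 = f(2.400000, 0.297516) = 0.726679
  p ← 0.167935 + (0.3/2)·(0.431939 + 0.726679) = 0.341727
x=2.400000, p=0.341727:
  k1 = f(2.400000, 0.341727) = 0.819556
  k2 = f(2.700000, 0.587594) = 1.264741
  p ← 0.341727 + (0.3/2)·(0.819556 + 1.264741) = 0.654372
p(2.7) ≈ 0.6544

0.6544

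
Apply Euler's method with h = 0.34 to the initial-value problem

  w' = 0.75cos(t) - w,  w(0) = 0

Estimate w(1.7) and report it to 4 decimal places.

0.3453

Euler: w_{n+1} = w_n + h·f(t_n, w_n).
t=0.000000, w=0.000000: f=0.750000 → w ← 0.000000 + 0.34·0.750000 = 0.255000
t=0.340000, w=0.255000: f=0.452066 → w ← 0.255000 + 0.34·0.452066 = 0.408702
t=0.680000, w=0.408702: f=0.174477 → w ← 0.408702 + 0.34·0.174477 = 0.468025
t=1.020000, w=0.468025: f=-0.075500 → w ← 0.468025 + 0.34·(-0.075500) = 0.442355
t=1.360000, w=0.442355: f=-0.285426 → w ← 0.442355 + 0.34·(-0.285426) = 0.345310
w(1.7) ≈ 0.3453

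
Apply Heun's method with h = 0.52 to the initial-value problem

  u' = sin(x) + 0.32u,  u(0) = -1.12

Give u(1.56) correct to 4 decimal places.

Heun: k1 = f(x_n, u_n); k2 = f(x_n + h, u_n + h·k1); u_{n+1} = u_n + (h/2)·(k1 + k2).
x=0.000000, u=-1.120000:
  k1 = f(0.000000, -1.120000) = -0.358400
  k2 = f(0.520000, -1.306368) = 0.078842
  u ← -1.120000 + (0.52/2)·(-0.358400 + 0.078842) = -1.192685
x=0.520000, u=-1.192685:
  k1 = f(0.520000, -1.192685) = 0.115221
  k2 = f(1.040000, -1.132770) = 0.499918
  u ← -1.192685 + (0.52/2)·(0.115221 + 0.499918) = -1.032749
x=1.040000, u=-1.032749:
  k1 = f(1.040000, -1.032749) = 0.531925
  k2 = f(1.560000, -0.756148) = 0.757974
  u ← -1.032749 + (0.52/2)·(0.531925 + 0.757974) = -0.697375
u(1.56) ≈ -0.6974

-0.6974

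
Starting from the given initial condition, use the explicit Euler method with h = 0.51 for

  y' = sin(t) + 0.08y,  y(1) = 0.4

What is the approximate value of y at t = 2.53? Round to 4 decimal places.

1.9051

Euler: y_{n+1} = y_n + h·f(t_n, y_n).
t=1.000000, y=0.400000: f=0.873471 → y ← 0.400000 + 0.51·0.873471 = 0.845470
t=1.510000, y=0.845470: f=1.065790 → y ← 0.845470 + 0.51·1.065790 = 1.389023
t=2.020000, y=1.389023: f=1.011915 → y ← 1.389023 + 0.51·1.011915 = 1.905100
y(2.53) ≈ 1.9051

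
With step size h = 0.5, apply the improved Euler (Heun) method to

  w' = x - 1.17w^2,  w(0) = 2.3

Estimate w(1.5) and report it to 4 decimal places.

0.9869

Heun: k1 = f(x_n, w_n); k2 = f(x_n + h, w_n + h·k1); w_{n+1} = w_n + (h/2)·(k1 + k2).
x=0.000000, w=2.300000:
  k1 = f(0.000000, 2.300000) = -6.189300
  k2 = f(0.500000, -0.794650) = -0.238818
  w ← 2.300000 + (0.5/2)·(-6.189300 + (-0.238818)) = 0.692970
x=0.500000, w=0.692970:
  k1 = f(0.500000, 0.692970) = -0.061843
  k2 = f(1.000000, 0.662049) = 0.487179
  w ← 0.692970 + (0.5/2)·(-0.061843 + 0.487179) = 0.799304
x=1.000000, w=0.799304:
  k1 = f(1.000000, 0.799304) = 0.252502
  k2 = f(1.500000, 0.925555) = 0.497717
  w ← 0.799304 + (0.5/2)·(0.252502 + 0.497717) = 0.986859
w(1.5) ≈ 0.9869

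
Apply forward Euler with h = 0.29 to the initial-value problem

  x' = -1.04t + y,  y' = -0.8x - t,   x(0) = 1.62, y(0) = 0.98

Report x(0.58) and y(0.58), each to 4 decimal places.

1.9919, 0.0783

Euler on (x,y): x_{n+1} = x_n + h·x', y_{n+1} = y_n + h·y'.
0.000000: (1.620000, 0.980000); f=(0.980000, -1.296000) → (1.904200, 0.604160)
0.290000: (1.904200, 0.604160); f=(0.302560, -1.813360) → (1.991942, 0.078286)
(x(0.58), y(0.58)) ≈ (1.9919, 0.0783)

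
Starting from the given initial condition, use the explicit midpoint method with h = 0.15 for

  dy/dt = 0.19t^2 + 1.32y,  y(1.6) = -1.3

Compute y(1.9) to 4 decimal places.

Midpoint: k1 = f(t_n, y_n); k2 = f(t_n + h/2, y_n + (h/2)·k1); y_{n+1} = y_n + h·k2.
t=1.600000, y=-1.300000:
  k1 = f(1.600000, -1.300000) = -1.229600
  k2 = f(1.675000, -1.392220) = -1.304662
  y ← -1.300000 + 0.15·(-1.304662) = -1.495699
t=1.750000, y=-1.495699:
  k1 = f(1.750000, -1.495699) = -1.392448
  k2 = f(1.825000, -1.600133) = -1.479357
  y ← -1.495699 + 0.15·(-1.479357) = -1.717603
y(1.9) ≈ -1.7176

-1.7176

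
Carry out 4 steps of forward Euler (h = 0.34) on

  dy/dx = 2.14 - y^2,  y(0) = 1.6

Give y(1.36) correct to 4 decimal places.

Euler: y_{n+1} = y_n + h·f(x_n, y_n).
x=0.000000, y=1.600000: f=-0.420000 → y ← 1.600000 + 0.34·(-0.420000) = 1.457200
x=0.340000, y=1.457200: f=0.016568 → y ← 1.457200 + 0.34·0.016568 = 1.462833
x=0.680000, y=1.462833: f=0.000119 → y ← 1.462833 + 0.34·0.000119 = 1.462874
x=1.020000, y=1.462874: f=0.000001 → y ← 1.462874 + 0.34·0.000001 = 1.462874
y(1.36) ≈ 1.4629

1.4629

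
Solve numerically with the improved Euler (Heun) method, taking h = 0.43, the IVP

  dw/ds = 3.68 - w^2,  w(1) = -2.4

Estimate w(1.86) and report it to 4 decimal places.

Heun: k1 = f(s_n, w_n); k2 = f(s_n + h, w_n + h·k1); w_{n+1} = w_n + (h/2)·(k1 + k2).
s=1.000000, w=-2.400000:
  k1 = f(1.000000, -2.400000) = -2.080000
  k2 = f(1.430000, -3.294400) = -7.173071
  w ← -2.400000 + (0.43/2)·(-2.080000 + (-7.173071)) = -4.389410
s=1.430000, w=-4.389410:
  k1 = f(1.430000, -4.389410) = -15.586923
  k2 = f(1.860000, -11.091787) = -119.347745
  w ← -4.389410 + (0.43/2)·(-15.586923 + (-119.347745)) = -33.400364
w(1.86) ≈ -33.4004

-33.4004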